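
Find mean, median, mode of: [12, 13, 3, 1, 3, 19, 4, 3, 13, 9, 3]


Sorted: [1, 3, 3, 3, 3, 4, 9, 12, 13, 13, 19]
Mean = 83/11
Median = 4
Freq: {12: 1, 13: 2, 3: 4, 1: 1, 19: 1, 4: 1, 9: 1}
Mode: [3]

Mean=83/11, Median=4, Mode=3


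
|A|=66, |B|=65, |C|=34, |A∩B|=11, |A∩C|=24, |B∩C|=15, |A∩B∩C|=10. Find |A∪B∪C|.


|A∪B∪C| = 66+65+34-11-24-15+10 = 125

|A∪B∪C| = 125


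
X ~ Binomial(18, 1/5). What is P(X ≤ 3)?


P(X ≤ 3) = Σ P(X=i) for i=0..3
P(X=0) = 68719476736/3814697265625
P(X=1) = 309237645312/3814697265625
P(X=2) = 657129996288/3814697265625
P(X=3) = 876173328384/3814697265625
Sum = 382252089344/762939453125

P(X ≤ 3) = 382252089344/762939453125 ≈ 50.10%


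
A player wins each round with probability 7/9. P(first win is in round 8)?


Geometric: P(X=8) = (1-p)^(k-1)×p = (2/9)^7×7/9 = 896/43046721

P(X=8) = 896/43046721 ≈ 0.00%


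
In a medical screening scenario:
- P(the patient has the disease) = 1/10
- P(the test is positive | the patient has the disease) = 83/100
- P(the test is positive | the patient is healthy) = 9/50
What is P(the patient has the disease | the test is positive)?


Using Bayes' theorem:
P(A|B) = P(B|A)·P(A) / P(B)

P(the test is positive) = 83/100 × 1/10 + 9/50 × 9/10
= 83/1000 + 81/500 = 49/200

P(the patient has the disease|the test is positive) = (83/1000) / (49/200) = 83/245

P(the patient has the disease|the test is positive) = 83/245 ≈ 33.88%


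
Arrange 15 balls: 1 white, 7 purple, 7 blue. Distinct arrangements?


15!/(1!×7!×7!) = 51480

51480


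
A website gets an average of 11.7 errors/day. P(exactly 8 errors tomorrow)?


Poisson(λ=11.7): P(X=8) = e^(-λ)×λ^k/k!
= e^(-11.7) × 11.7^8 / 8!
≈ 8.293819161e-06 × 351145327.58 / 40320 ≈ 0.072231

P(X=8) ≈ 0.072231 ≈ 7.22%


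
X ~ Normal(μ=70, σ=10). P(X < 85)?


z = (85-70)/10 = 1.5
P(Z < 1.5) = 0.9332

P(X < 85) ≈ 0.9332


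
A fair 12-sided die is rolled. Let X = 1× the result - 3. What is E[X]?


E[die] = (1+12)/2 = 13/2
E[X] = 1×13/2 - 3 = 7/2

E[X] = 7/2


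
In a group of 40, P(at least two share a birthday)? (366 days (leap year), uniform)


P(all different) = Π(366-i)/366 for i=0..39
= 0.109455
P(match) = 1 - 0.109455 = 0.890545

P ≈ 0.8905 ≈ 89.05%


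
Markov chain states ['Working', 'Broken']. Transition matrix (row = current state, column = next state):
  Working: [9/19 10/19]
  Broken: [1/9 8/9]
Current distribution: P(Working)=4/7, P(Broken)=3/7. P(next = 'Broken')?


P(next=Broken) = Σᵢ P(now=i)×P(i→Broken)
= 4/7×10/19 + 3/7×8/9
= 40/133 + 8/21 = 272/399

P = 272/399 ≈ 0.6817


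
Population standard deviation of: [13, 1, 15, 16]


Mean = 45/4
  (13-45/4)²=49/16
  (1-45/4)²=1681/16
  (15-45/4)²=225/16
  (16-45/4)²=361/16
Σ(x-μ)² = 579/4
σ² = (579/4)/4 = 579/16

σ = √(579/16) ≈ 6.0156


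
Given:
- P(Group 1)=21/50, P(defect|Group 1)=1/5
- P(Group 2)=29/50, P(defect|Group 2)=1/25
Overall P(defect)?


P(B) = Σ P(B|Aᵢ)×P(Aᵢ)
  1/5×21/50 = 21/250
  1/25×29/50 = 29/1250
Sum = 67/625

P(defect) = 67/625 ≈ 10.72%


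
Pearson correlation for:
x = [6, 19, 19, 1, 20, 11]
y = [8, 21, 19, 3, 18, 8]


n=6, Σx=76, Σy=77, Σxy=1259, Σx²=1280, Σy²=1263
r = (6×1259 - 76×77)/√((6×1280 - 76²)(6×1263 - 77²))
= 1702/√(1904×1649) = 1702/√3139696 ≈ 1702/1771.9187 ≈ 0.9605

r ≈ 0.9605


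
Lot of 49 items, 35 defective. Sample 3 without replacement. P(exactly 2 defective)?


Hypergeometric: C(35,2)×C(14,1)/C(49,3)
= 595×14/18424 = 85/188

P(X=2) = 85/188 ≈ 45.21%


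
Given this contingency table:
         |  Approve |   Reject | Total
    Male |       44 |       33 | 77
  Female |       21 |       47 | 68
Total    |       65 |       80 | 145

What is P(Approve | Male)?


P(Approve | Male) = 44/(44+33) = 44/77 = 4/7

P(Approve|Male) = 4/7 ≈ 57.14%


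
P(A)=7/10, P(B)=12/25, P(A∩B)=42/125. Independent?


P(A)×P(B) = 42/125
P(A∩B) = 42/125
Equal ✓ → Independent

Yes, independent


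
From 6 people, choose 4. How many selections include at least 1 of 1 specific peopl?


Complement: C(6,4) - C(5,4) = 15 - 5 = 10

10


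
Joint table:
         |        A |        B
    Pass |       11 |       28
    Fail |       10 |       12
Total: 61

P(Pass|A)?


P(Pass|A) = 11/(11+10) = 11/21

P = 11/21 ≈ 52.38%


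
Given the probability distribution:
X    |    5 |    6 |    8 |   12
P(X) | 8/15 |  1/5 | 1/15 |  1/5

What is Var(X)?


E[X] = 34/5
E[X²] = 268/5
Var(X) = E[X²] - (E[X])² = 268/5 - 1156/25 = 184/25

Var(X) = 184/25 ≈ 7.3600


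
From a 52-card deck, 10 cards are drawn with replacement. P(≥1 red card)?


P(not a red card) = 26/52 = 1/2
P(none in 10 draws) = (1/2)^10 = 1/1024
P(≥1 red card) = 1 - 1/1024 = 1023/1024

P = 1023/1024 ≈ 99.90%


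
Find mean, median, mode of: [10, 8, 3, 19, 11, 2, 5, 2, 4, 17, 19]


Sorted: [2, 2, 3, 4, 5, 8, 10, 11, 17, 19, 19]
Mean = 100/11
Median = 8
Freq: {10: 1, 8: 1, 3: 1, 19: 2, 11: 1, 2: 2, 5: 1, 4: 1, 17: 1}
Mode: [2, 19]

Mean=100/11, Median=8, Mode=[2, 19]


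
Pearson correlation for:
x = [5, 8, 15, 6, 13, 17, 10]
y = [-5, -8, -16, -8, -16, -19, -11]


n=7, Σx=74, Σy=-83, Σxy=-1018, Σx²=908, Σy²=1147
r = (7×(-1018) - 74×(-83))/√((7×908 - 74²)(7×1147 - (-83)²))
= -984/√(880×1140) = -984/√1003200 ≈ -984/1001.5987 ≈ -0.9824

r ≈ -0.9824


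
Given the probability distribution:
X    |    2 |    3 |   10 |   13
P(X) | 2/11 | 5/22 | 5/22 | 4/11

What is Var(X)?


E[X] = 177/22
E[X²] = 1913/22
Var(X) = E[X²] - (E[X])² = 1913/22 - 31329/484 = 10757/484

Var(X) = 10757/484 ≈ 22.2252


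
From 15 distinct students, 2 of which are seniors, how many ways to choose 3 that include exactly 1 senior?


Choose 1 of the 2 seniors and 2 of the other 13 students:
C(2,1)×C(13,2) = 2×78 = 156

156


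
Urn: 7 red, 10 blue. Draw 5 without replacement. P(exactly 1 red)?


Hypergeometric: C(7,1)×C(10,4)/C(17,5)
= 7×210/6188 = 105/442

P(X=1) = 105/442 ≈ 23.76%


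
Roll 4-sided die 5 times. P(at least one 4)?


P(no 4)^5 = (3/4)^5 = 243/1024
P(≥1) = 1 - 243/1024 = 781/1024

P = 781/1024 ≈ 76.27%


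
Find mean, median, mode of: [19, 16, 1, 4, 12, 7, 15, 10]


Sorted: [1, 4, 7, 10, 12, 15, 16, 19]
Mean = 84/8 = 21/2
Median = 11
Freq: {19: 1, 16: 1, 1: 1, 4: 1, 12: 1, 7: 1, 15: 1, 10: 1}
Mode: No mode

Mean=21/2, Median=11, Mode=No mode


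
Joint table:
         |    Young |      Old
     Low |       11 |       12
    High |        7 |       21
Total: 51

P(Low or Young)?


P(Low∨Young) = P(Low) + P(Young) - P(Low∧Young)
= (23 + 18 - 11)/51 = 30/51 = 10/17

P = 10/17 ≈ 58.82%


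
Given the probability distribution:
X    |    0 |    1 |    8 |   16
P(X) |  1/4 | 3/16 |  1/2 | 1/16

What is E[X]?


E[X] = Σ x·P(X=x)
= (0)×(1/4) + (1)×(3/16) + (8)×(1/2) + (16)×(1/16)
= 83/16

E[X] = 83/16


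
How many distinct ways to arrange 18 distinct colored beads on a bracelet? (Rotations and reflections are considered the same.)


Free circular arrangements: rotations and reflections both identified.
(n-1)!/2 = 17!/2 = 355687428096000/2 = 177843714048000

177843714048000


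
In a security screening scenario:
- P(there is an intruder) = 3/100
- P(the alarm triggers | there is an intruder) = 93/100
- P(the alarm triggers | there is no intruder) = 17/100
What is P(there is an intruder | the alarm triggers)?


Using Bayes' theorem:
P(A|B) = P(B|A)·P(A) / P(B)

P(the alarm triggers) = 93/100 × 3/100 + 17/100 × 97/100
= 279/10000 + 1649/10000 = 241/1250

P(there is an intruder|the alarm triggers) = (279/10000) / (241/1250) = 279/1928

P(there is an intruder|the alarm triggers) = 279/1928 ≈ 14.47%


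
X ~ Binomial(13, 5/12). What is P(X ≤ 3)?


P(X ≤ 3) = Σ P(X=i) for i=0..3
P(X=0) = 96889010407/106993205379072
P(X=1) = 899683668065/106993205379072
P(X=2) = 642631191475/17832200896512
P(X=3) = 5049245075875/53496602689536
Sum = 233607030923/1671768834048

P(X ≤ 3) = 233607030923/1671768834048 ≈ 13.97%


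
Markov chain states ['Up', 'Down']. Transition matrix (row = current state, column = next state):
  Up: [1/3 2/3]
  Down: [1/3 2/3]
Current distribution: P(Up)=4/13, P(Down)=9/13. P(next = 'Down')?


P(next=Down) = Σᵢ P(now=i)×P(i→Down)
= 4/13×2/3 + 9/13×2/3
= 8/39 + 6/13 = 2/3

P = 2/3 ≈ 0.6667


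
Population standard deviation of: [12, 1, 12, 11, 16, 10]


Mean = 62/6 = 31/3
  (12-31/3)²=25/9
  (1-31/3)²=784/9
  (12-31/3)²=25/9
  (11-31/3)²=4/9
  (16-31/3)²=289/9
  (10-31/3)²=1/9
Σ(x-μ)² = 376/3
σ² = (376/3)/6 = 188/9

σ = √(188/9) ≈ 4.5704


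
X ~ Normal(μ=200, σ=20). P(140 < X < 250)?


z₁=(140-200)/20=-3.0, z₂=(250-200)/20=2.5
P = Φ(2.5) - Φ(-3.0) = 0.993790 - 0.001350 = 0.992440 ≈ 0.9924

P(140 < X < 250) ≈ 0.9924


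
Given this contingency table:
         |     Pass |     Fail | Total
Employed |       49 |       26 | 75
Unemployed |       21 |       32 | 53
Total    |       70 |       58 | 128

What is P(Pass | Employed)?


P(Pass | Employed) = 49/(49+26) = 49/75

P(Pass|Employed) = 49/75 ≈ 65.33%


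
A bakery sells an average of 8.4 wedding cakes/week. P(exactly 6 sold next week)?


Poisson(λ=8.4): P(X=6) = e^(-λ)×λ^k/k!
= e^(-8.4) × 8.4^6 / 6!
≈ 0.0002248673242 × 351298.031616 / 720 ≈ 0.109716

P(X=6) ≈ 0.109716 ≈ 10.97%


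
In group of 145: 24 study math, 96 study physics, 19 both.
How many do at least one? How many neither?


|A∪B| = 24+96-19 = 101
Neither = 145-101 = 44

At least one: 101; Neither: 44


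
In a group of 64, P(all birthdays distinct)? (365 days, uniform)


P(all different) = Π(365-i)/365 for i=0..63
= (365/365)×(364/365)×...×(302/365)
= 0.002810

P ≈ 0.0028 ≈ 0.28%


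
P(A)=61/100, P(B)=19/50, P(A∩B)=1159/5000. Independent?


P(A)×P(B) = 1159/5000
P(A∩B) = 1159/5000
Equal ✓ → Independent

Yes, independent


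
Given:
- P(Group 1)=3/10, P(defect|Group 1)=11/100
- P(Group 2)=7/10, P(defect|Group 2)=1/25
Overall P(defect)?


P(B) = Σ P(B|Aᵢ)×P(Aᵢ)
  11/100×3/10 = 33/1000
  1/25×7/10 = 7/250
Sum = 61/1000

P(defect) = 61/1000 ≈ 6.10%


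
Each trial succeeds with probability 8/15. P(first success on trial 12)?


Geometric: P(X=12) = (1-p)^(k-1)×p = (7/15)^11×8/15 = 15818613944/129746337890625

P(X=12) = 15818613944/129746337890625 ≈ 0.01%


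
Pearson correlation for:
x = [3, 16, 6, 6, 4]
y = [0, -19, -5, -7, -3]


n=5, Σx=35, Σy=-34, Σxy=-388, Σx²=353, Σy²=444
r = (5×(-388) - 35×(-34))/√((5×353 - 35²)(5×444 - (-34)²))
= -750/√(540×1064) = -750/√574560 ≈ -750/757.9974 ≈ -0.9894

r ≈ -0.9894


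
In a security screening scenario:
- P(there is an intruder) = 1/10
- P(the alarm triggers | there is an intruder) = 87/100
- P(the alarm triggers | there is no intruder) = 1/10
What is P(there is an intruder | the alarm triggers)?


Using Bayes' theorem:
P(A|B) = P(B|A)·P(A) / P(B)

P(the alarm triggers) = 87/100 × 1/10 + 1/10 × 9/10
= 87/1000 + 9/100 = 177/1000

P(there is an intruder|the alarm triggers) = (87/1000) / (177/1000) = 29/59

P(there is an intruder|the alarm triggers) = 29/59 ≈ 49.15%


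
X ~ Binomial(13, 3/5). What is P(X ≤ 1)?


P(X ≤ 1) = Σ P(X=i) for i=0..1
P(X=0) = 8192/1220703125
P(X=1) = 159744/1220703125
Sum = 167936/1220703125

P(X ≤ 1) = 167936/1220703125 ≈ 0.01%


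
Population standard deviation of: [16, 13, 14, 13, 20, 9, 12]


Mean = 97/7
  (16-97/7)²=225/49
  (13-97/7)²=36/49
  (14-97/7)²=1/49
  (13-97/7)²=36/49
  (20-97/7)²=1849/49
  (9-97/7)²=1156/49
  (12-97/7)²=169/49
Σ(x-μ)² = 496/7
σ² = (496/7)/7 = 496/49

σ = √(496/49) ≈ 3.1816


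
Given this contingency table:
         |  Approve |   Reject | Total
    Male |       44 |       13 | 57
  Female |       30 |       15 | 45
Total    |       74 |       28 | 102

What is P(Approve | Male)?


P(Approve | Male) = 44/(44+13) = 44/57

P(Approve|Male) = 44/57 ≈ 77.19%


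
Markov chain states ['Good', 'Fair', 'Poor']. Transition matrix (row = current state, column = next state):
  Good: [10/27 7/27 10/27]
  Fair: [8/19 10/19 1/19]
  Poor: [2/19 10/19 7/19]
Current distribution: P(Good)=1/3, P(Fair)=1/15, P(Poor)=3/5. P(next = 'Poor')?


P(next=Poor) = Σᵢ P(now=i)×P(i→Poor)
= 1/3×10/27 + 1/15×1/19 + 3/5×7/19
= 10/81 + 1/285 + 21/95 = 2678/7695

P = 2678/7695 ≈ 0.3480


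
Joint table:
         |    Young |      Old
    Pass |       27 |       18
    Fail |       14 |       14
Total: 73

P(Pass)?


P(Pass) = (27+18)/73 = 45/73

P(Pass) = 45/73 ≈ 61.64%


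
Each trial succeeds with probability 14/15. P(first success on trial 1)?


Geometric: P(X=1) = (1-p)^(k-1)×p = (1/15)^0×14/15 = 14/15

P(X=1) = 14/15 ≈ 93.33%


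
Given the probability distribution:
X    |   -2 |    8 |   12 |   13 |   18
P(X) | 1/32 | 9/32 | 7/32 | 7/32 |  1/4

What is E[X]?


E[X] = Σ x·P(X=x)
= (-2)×(1/32) + (8)×(9/32) + (12)×(7/32) + (13)×(7/32) + (18)×(1/4)
= 389/32

E[X] = 389/32


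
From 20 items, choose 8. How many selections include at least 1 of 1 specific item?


Complement: C(20,8) - C(19,8) = 125970 - 75582 = 50388

50388


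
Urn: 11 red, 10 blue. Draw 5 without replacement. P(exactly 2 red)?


Hypergeometric: C(11,2)×C(10,3)/C(21,5)
= 55×120/20349 = 2200/6783

P(X=2) = 2200/6783 ≈ 32.43%


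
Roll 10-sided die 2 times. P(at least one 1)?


P(no 1)^2 = (9/10)^2 = 81/100
P(≥1) = 1 - 81/100 = 19/100

P = 19/100 ≈ 19.00%


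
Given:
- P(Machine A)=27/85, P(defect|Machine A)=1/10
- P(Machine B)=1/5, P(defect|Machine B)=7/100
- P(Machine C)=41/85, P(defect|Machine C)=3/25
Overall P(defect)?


P(B) = Σ P(B|Aᵢ)×P(Aᵢ)
  1/10×27/85 = 27/850
  7/100×1/5 = 7/500
  3/25×41/85 = 123/2125
Sum = 881/8500

P(defect) = 881/8500 ≈ 10.36%


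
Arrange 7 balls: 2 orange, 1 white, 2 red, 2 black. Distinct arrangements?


7!/(2!×1!×2!×2!) = 630

630


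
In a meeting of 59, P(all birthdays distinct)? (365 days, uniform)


P(all different) = Π(365-i)/365 for i=0..58
= (365/365)×(364/365)×...×(307/365)
= 0.007011

P ≈ 0.0070 ≈ 0.70%


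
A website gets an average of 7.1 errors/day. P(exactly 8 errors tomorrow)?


Poisson(λ=7.1): P(X=8) = e^(-λ)×λ^k/k!
= e^(-7.1) × 7.1^8 / 8!
≈ 0.0008251049233 × 6457535.31246 / 40320 ≈ 0.132146

P(X=8) ≈ 0.132146 ≈ 13.21%


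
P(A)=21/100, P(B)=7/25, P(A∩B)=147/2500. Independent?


P(A)×P(B) = 147/2500
P(A∩B) = 147/2500
Equal ✓ → Independent

Yes, independent


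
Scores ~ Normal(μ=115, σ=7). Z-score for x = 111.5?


z = (x - μ)/σ = (111.5 - 115)/7 = -0.5

z = -0.5


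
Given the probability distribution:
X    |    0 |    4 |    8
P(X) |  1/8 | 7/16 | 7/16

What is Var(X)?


E[X] = 21/4
E[X²] = 35
Var(X) = E[X²] - (E[X])² = 35 - 441/16 = 119/16

Var(X) = 119/16 ≈ 7.4375


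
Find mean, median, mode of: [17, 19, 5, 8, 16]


Sorted: [5, 8, 16, 17, 19]
Mean = 65/5 = 13
Median = 16
Freq: {17: 1, 19: 1, 5: 1, 8: 1, 16: 1}
Mode: No mode

Mean=13, Median=16, Mode=No mode


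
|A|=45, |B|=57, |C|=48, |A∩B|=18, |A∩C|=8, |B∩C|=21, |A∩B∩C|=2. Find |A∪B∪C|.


|A∪B∪C| = 45+57+48-18-8-21+2 = 105

|A∪B∪C| = 105


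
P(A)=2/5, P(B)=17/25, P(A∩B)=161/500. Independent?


P(A)×P(B) = 34/125
P(A∩B) = 161/500
Not equal → NOT independent

No, not independent


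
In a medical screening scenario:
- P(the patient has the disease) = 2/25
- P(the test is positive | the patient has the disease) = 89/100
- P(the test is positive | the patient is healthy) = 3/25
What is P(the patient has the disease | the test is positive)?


Using Bayes' theorem:
P(A|B) = P(B|A)·P(A) / P(B)

P(the test is positive) = 89/100 × 2/25 + 3/25 × 23/25
= 89/1250 + 69/625 = 227/1250

P(the patient has the disease|the test is positive) = (89/1250) / (227/1250) = 89/227

P(the patient has the disease|the test is positive) = 89/227 ≈ 39.21%


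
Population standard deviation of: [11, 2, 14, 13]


Mean = 40/4 = 10
  (11-10)²=1
  (2-10)²=64
  (14-10)²=16
  (13-10)²=9
Σ(x-μ)² = 90
σ² = 90/4 = 45/2

σ = √(45/2) ≈ 4.7434


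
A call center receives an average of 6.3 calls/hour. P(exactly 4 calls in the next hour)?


Poisson(λ=6.3): P(X=4) = e^(-λ)×λ^k/k!
= e^(-6.3) × 6.3^4 / 4!
≈ 0.001836304777 × 1575.2961 / 24 ≈ 0.120530

P(X=4) ≈ 0.120530 ≈ 12.05%


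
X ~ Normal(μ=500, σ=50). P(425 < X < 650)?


z₁=(425-500)/50=-1.5, z₂=(650-500)/50=3.0
P = Φ(3.0) - Φ(-1.5) = 0.998650 - 0.066807 = 0.931843 ≈ 0.9318

P(425 < X < 650) ≈ 0.9318


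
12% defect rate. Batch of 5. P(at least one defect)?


P(all good) = (22/25)^5 = 5153632/9765625
P(≥1 defect) = 4611993/9765625

P = 4611993/9765625 ≈ 47.23%


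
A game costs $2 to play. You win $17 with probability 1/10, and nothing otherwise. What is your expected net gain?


E[gain] = (17-2)×1/10 + (-2)×9/10
= 3/2 - 9/5 = -3/10

Expected net gain = $-3/10 ≈ $-0.30


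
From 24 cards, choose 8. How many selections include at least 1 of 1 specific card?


Complement: C(24,8) - C(23,8) = 735471 - 490314 = 245157

245157


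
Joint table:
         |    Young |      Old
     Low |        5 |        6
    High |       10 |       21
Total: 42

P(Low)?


P(Low) = (5+6)/42 = 11/42

P(Low) = 11/42 ≈ 26.19%


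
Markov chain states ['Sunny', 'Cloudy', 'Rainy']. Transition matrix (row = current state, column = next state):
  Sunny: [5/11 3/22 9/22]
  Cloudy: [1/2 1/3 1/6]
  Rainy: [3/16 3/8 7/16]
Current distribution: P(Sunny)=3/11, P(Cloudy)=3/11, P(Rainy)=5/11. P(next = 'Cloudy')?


P(next=Cloudy) = Σᵢ P(now=i)×P(i→Cloudy)
= 3/11×3/22 + 3/11×1/3 + 5/11×3/8
= 9/242 + 1/11 + 15/88 = 289/968

P = 289/968 ≈ 0.2986


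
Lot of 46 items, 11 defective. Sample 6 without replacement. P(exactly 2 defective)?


Hypergeometric: C(11,2)×C(35,4)/C(46,6)
= 55×52360/9366819 = 37400/121647

P(X=2) = 37400/121647 ≈ 30.74%


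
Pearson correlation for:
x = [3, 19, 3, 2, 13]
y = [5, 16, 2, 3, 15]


n=5, Σx=40, Σy=41, Σxy=526, Σx²=552, Σy²=519
r = (5×526 - 40×41)/√((5×552 - 40²)(5×519 - 41²))
= 990/√(1160×914) = 990/√1060240 ≈ 990/1029.6796 ≈ 0.9615

r ≈ 0.9615


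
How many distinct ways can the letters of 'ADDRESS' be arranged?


Letters: 7, freq: {'A': 1, 'D': 2, 'R': 1, 'E': 1, 'S': 2}
7!/(1!×2!×1!×1!×2!) = 5040/4 = 1260

1260


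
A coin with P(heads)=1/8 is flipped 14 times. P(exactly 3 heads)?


Binomial: P(X=3) = C(14,3)×p^3×(1-p)^11
= 364 × 1/512 × 1977326743/8589934592 = 179936733613/1099511627776

P(X=3) = 179936733613/1099511627776 ≈ 16.37%


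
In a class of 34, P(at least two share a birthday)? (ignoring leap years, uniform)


P(all different) = Π(365-i)/365 for i=0..33
= 0.204683
P(match) = 1 - 0.204683 = 0.795317

P ≈ 0.7953 ≈ 79.53%


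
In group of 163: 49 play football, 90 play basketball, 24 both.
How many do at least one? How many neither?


|A∪B| = 49+90-24 = 115
Neither = 163-115 = 48

At least one: 115; Neither: 48


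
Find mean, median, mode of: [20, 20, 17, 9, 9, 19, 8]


Sorted: [8, 9, 9, 17, 19, 20, 20]
Mean = 102/7
Median = 17
Freq: {20: 2, 17: 1, 9: 2, 19: 1, 8: 1}
Mode: [9, 20]

Mean=102/7, Median=17, Mode=[9, 20]


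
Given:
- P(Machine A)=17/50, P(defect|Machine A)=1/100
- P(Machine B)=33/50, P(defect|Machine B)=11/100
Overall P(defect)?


P(B) = Σ P(B|Aᵢ)×P(Aᵢ)
  1/100×17/50 = 17/5000
  11/100×33/50 = 363/5000
Sum = 19/250

P(defect) = 19/250 ≈ 7.60%


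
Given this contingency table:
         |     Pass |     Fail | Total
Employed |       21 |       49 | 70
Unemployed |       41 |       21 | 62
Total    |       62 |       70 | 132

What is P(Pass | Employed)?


P(Pass | Employed) = 21/(21+49) = 21/70 = 3/10

P(Pass|Employed) = 3/10 ≈ 30.00%


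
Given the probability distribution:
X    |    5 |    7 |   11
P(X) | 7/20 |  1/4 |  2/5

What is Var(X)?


E[X] = 79/10
E[X²] = 347/5
Var(X) = E[X²] - (E[X])² = 347/5 - 6241/100 = 699/100

Var(X) = 699/100 ≈ 6.9900


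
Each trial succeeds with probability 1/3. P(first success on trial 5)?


Geometric: P(X=5) = (1-p)^(k-1)×p = (2/3)^4×1/3 = 16/243

P(X=5) = 16/243 ≈ 6.58%


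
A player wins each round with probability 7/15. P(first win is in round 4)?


Geometric: P(X=4) = (1-p)^(k-1)×p = (8/15)^3×7/15 = 3584/50625

P(X=4) = 3584/50625 ≈ 7.08%


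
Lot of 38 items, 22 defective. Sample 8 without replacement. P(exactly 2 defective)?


Hypergeometric: C(22,2)×C(16,6)/C(38,8)
= 231×8008/48903492 = 14014/370481

P(X=2) = 14014/370481 ≈ 3.78%


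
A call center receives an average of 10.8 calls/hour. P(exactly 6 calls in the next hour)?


Poisson(λ=10.8): P(X=6) = e^(-λ)×λ^k/k!
= e^(-10.8) × 10.8^6 / 6!
≈ 2.039950341e-05 × 1586874.32294 / 720 ≈ 0.044960

P(X=6) ≈ 0.044960 ≈ 4.50%


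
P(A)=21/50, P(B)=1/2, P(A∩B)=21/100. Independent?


P(A)×P(B) = 21/100
P(A∩B) = 21/100
Equal ✓ → Independent

Yes, independent


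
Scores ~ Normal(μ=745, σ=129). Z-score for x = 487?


z = (x - μ)/σ = (487 - 745)/129 = -2.0

z = -2.0


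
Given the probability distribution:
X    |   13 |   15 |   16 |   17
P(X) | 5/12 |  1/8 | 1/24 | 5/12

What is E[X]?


E[X] = Σ x·P(X=x)
= (13)×(5/12) + (15)×(1/8) + (16)×(1/24) + (17)×(5/12)
= 361/24

E[X] = 361/24


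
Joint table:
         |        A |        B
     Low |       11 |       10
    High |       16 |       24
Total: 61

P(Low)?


P(Low) = (11+10)/61 = 21/61

P(Low) = 21/61 ≈ 34.43%


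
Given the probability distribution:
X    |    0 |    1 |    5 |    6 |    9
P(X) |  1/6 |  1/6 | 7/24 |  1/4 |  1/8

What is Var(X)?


E[X] = 17/4
E[X²] = 319/12
Var(X) = E[X²] - (E[X])² = 319/12 - 289/16 = 409/48

Var(X) = 409/48 ≈ 8.5208


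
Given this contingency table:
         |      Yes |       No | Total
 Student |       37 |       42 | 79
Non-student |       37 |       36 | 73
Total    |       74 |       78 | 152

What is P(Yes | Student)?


P(Yes | Student) = 37/(37+42) = 37/79

P(Yes|Student) = 37/79 ≈ 46.84%


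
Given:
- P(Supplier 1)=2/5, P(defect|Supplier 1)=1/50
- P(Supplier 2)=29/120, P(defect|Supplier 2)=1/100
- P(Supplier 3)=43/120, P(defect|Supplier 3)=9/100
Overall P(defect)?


P(B) = Σ P(B|Aᵢ)×P(Aᵢ)
  1/50×2/5 = 1/125
  1/100×29/120 = 29/12000
  9/100×43/120 = 129/4000
Sum = 16/375

P(defect) = 16/375 ≈ 4.27%


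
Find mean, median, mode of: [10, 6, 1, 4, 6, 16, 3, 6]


Sorted: [1, 3, 4, 6, 6, 6, 10, 16]
Mean = 52/8 = 13/2
Median = 6
Freq: {10: 1, 6: 3, 1: 1, 4: 1, 16: 1, 3: 1}
Mode: [6]

Mean=13/2, Median=6, Mode=6


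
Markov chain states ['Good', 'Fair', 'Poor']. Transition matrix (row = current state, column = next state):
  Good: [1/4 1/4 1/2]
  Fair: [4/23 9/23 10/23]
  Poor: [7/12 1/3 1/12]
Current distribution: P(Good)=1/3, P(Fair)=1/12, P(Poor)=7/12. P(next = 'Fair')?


P(next=Fair) = Σᵢ P(now=i)×P(i→Fair)
= 1/3×1/4 + 1/12×9/23 + 7/12×1/3
= 1/12 + 3/92 + 7/36 = 257/828

P = 257/828 ≈ 0.3104


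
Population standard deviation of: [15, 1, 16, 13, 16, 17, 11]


Mean = 89/7
  (15-89/7)²=256/49
  (1-89/7)²=6724/49
  (16-89/7)²=529/49
  (13-89/7)²=4/49
  (16-89/7)²=529/49
  (17-89/7)²=900/49
  (11-89/7)²=144/49
Σ(x-μ)² = 1298/7
σ² = (1298/7)/7 = 1298/49

σ = √(1298/49) ≈ 5.1468


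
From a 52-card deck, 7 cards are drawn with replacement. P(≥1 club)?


P(not a club) = 39/52 = 3/4
P(none in 7 draws) = (3/4)^7 = 2187/16384
P(≥1 club) = 1 - 2187/16384 = 14197/16384

P = 14197/16384 ≈ 86.65%


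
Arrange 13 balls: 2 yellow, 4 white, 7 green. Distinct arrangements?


13!/(2!×4!×7!) = 25740

25740


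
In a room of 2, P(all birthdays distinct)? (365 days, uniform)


P(all different) = Π(365-i)/365 for i=0..1
= (365/365)×(364/365)×...×(364/365)
= 0.997260

P ≈ 0.9973 ≈ 99.73%


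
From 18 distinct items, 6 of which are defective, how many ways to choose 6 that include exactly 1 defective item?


Choose 1 of the 6 defective items and 5 of the other 12 items:
C(6,1)×C(12,5) = 6×792 = 4752

4752


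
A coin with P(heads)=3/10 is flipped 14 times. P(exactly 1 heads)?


Binomial: P(X=1) = C(14,1)×p^1×(1-p)^13
= 14 × 3/10 × 96889010407/10000000000000 = 2034669218547/50000000000000

P(X=1) = 2034669218547/50000000000000 ≈ 4.07%


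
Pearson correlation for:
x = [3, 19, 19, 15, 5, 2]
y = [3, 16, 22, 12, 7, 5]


n=6, Σx=63, Σy=65, Σxy=956, Σx²=985, Σy²=967
r = (6×956 - 63×65)/√((6×985 - 63²)(6×967 - 65²))
= 1641/√(1941×1577) = 1641/√3060957 ≈ 1641/1749.5591 ≈ 0.9380

r ≈ 0.9380


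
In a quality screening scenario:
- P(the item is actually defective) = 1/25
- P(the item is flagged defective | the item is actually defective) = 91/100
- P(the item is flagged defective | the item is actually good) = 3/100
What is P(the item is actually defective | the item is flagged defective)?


Using Bayes' theorem:
P(A|B) = P(B|A)·P(A) / P(B)

P(the item is flagged defective) = 91/100 × 1/25 + 3/100 × 24/25
= 91/2500 + 18/625 = 163/2500

P(the item is actually defective|the item is flagged defective) = (91/2500) / (163/2500) = 91/163

P(the item is actually defective|the item is flagged defective) = 91/163 ≈ 55.83%


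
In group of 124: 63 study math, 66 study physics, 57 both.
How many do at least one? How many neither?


|A∪B| = 63+66-57 = 72
Neither = 124-72 = 52

At least one: 72; Neither: 52


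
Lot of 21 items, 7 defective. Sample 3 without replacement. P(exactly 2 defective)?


Hypergeometric: C(7,2)×C(14,1)/C(21,3)
= 21×14/1330 = 21/95

P(X=2) = 21/95 ≈ 22.11%


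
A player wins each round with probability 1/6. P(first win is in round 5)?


Geometric: P(X=5) = (1-p)^(k-1)×p = (5/6)^4×1/6 = 625/7776

P(X=5) = 625/7776 ≈ 8.04%


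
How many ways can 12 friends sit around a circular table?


Circular arrangements of 12 distinct objects: fix one position to break rotational symmetry.
(n-1)! = 11! = 39916800

39916800


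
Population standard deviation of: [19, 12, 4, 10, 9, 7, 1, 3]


Mean = 65/8
  (19-65/8)²=7569/64
  (12-65/8)²=961/64
  (4-65/8)²=1089/64
  (10-65/8)²=225/64
  (9-65/8)²=49/64
  (7-65/8)²=81/64
  (1-65/8)²=3249/64
  (3-65/8)²=1681/64
Σ(x-μ)² = 1863/8
σ² = (1863/8)/8 = 1863/64

σ = √(1863/64) ≈ 5.3953


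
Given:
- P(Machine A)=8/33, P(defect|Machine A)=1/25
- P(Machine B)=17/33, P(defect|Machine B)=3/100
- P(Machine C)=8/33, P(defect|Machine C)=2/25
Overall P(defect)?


P(B) = Σ P(B|Aᵢ)×P(Aᵢ)
  1/25×8/33 = 8/825
  3/100×17/33 = 17/1100
  2/25×8/33 = 16/825
Sum = 49/1100

P(defect) = 49/1100 ≈ 4.45%


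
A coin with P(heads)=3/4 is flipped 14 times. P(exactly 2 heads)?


Binomial: P(X=2) = C(14,2)×p^2×(1-p)^12
= 91 × 9/16 × 1/16777216 = 819/268435456

P(X=2) = 819/268435456 ≈ 0.00%


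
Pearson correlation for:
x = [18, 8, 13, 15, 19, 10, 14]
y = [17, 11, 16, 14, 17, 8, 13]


n=7, Σx=97, Σy=96, Σxy=1397, Σx²=1439, Σy²=1384
r = (7×1397 - 97×96)/√((7×1439 - 97²)(7×1384 - 96²))
= 467/√(664×472) = 467/√313408 ≈ 467/559.8285 ≈ 0.8342

r ≈ 0.8342


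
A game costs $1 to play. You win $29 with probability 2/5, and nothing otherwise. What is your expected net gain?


E[gain] = (29-1)×2/5 + (-1)×3/5
= 56/5 - 3/5 = 53/5

Expected net gain = $53/5 ≈ $10.60


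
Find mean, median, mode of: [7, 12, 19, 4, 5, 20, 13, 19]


Sorted: [4, 5, 7, 12, 13, 19, 19, 20]
Mean = 99/8
Median = 25/2
Freq: {7: 1, 12: 1, 19: 2, 4: 1, 5: 1, 20: 1, 13: 1}
Mode: [19]

Mean=99/8, Median=25/2, Mode=19


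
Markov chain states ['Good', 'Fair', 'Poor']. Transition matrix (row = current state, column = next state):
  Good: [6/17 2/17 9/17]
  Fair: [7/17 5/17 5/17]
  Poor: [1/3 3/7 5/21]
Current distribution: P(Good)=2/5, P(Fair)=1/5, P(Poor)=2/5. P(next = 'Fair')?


P(next=Fair) = Σᵢ P(now=i)×P(i→Fair)
= 2/5×2/17 + 1/5×5/17 + 2/5×3/7
= 4/85 + 1/17 + 6/35 = 33/119

P = 33/119 ≈ 0.2773


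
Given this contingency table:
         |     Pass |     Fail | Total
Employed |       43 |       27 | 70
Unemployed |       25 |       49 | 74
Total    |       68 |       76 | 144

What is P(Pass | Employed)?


P(Pass | Employed) = 43/(43+27) = 43/70

P(Pass|Employed) = 43/70 ≈ 61.43%


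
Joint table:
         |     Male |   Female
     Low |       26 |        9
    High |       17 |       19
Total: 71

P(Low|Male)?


P(Low|Male) = 26/(26+17) = 26/43

P = 26/43 ≈ 60.47%


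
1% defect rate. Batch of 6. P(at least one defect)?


P(all good) = (99/100)^6 = 941480149401/1000000000000
P(≥1 defect) = 58519850599/1000000000000

P = 58519850599/1000000000000 ≈ 5.85%


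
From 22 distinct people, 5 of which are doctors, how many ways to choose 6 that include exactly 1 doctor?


Choose 1 of the 5 doctors and 5 of the other 17 people:
C(5,1)×C(17,5) = 5×6188 = 30940

30940


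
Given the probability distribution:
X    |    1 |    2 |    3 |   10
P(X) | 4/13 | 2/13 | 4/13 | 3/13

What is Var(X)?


E[X] = 50/13
E[X²] = 348/13
Var(X) = E[X²] - (E[X])² = 348/13 - 2500/169 = 2024/169

Var(X) = 2024/169 ≈ 11.9763


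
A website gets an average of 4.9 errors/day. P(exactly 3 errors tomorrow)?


Poisson(λ=4.9): P(X=3) = e^(-λ)×λ^k/k!
= e^(-4.9) × 4.9^3 / 3!
≈ 0.007446583071 × 117.649 / 6 ≈ 0.146014

P(X=3) ≈ 0.146014 ≈ 14.60%


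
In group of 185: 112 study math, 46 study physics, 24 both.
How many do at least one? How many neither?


|A∪B| = 112+46-24 = 134
Neither = 185-134 = 51

At least one: 134; Neither: 51


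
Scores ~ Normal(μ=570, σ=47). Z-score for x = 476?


z = (x - μ)/σ = (476 - 570)/47 = -2.0

z = -2.0


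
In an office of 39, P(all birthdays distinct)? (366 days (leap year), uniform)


P(all different) = Π(366-i)/366 for i=0..38
= (366/366)×(365/366)×...×(328/366)
= 0.122510

P ≈ 0.1225 ≈ 12.25%


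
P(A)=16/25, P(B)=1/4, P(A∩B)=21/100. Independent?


P(A)×P(B) = 4/25
P(A∩B) = 21/100
Not equal → NOT independent

No, not independent


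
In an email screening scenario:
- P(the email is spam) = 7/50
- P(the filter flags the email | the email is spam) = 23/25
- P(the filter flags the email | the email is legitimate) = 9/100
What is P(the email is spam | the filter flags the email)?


Using Bayes' theorem:
P(A|B) = P(B|A)·P(A) / P(B)

P(the filter flags the email) = 23/25 × 7/50 + 9/100 × 43/50
= 161/1250 + 387/5000 = 1031/5000

P(the email is spam|the filter flags the email) = (161/1250) / (1031/5000) = 644/1031

P(the email is spam|the filter flags the email) = 644/1031 ≈ 62.46%


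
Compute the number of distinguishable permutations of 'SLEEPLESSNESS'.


Letters: 13, freq: {'S': 5, 'L': 2, 'E': 4, 'P': 1, 'N': 1}
13!/(5!×2!×4!×1!×1!) = 6227020800/5760 = 1081080

1081080


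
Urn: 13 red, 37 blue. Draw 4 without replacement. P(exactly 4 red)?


Hypergeometric: C(13,4)×C(37,0)/C(50,4)
= 715×1/230300 = 143/46060

P(X=4) = 143/46060 ≈ 0.31%


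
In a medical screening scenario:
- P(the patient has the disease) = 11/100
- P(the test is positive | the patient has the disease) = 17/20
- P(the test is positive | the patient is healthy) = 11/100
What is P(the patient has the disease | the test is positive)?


Using Bayes' theorem:
P(A|B) = P(B|A)·P(A) / P(B)

P(the test is positive) = 17/20 × 11/100 + 11/100 × 89/100
= 187/2000 + 979/10000 = 957/5000

P(the patient has the disease|the test is positive) = (187/2000) / (957/5000) = 85/174

P(the patient has the disease|the test is positive) = 85/174 ≈ 48.85%


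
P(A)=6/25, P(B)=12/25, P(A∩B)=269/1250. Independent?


P(A)×P(B) = 72/625
P(A∩B) = 269/1250
Not equal → NOT independent

No, not independent


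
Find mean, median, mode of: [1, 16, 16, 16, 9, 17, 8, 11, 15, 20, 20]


Sorted: [1, 8, 9, 11, 15, 16, 16, 16, 17, 20, 20]
Mean = 149/11
Median = 16
Freq: {1: 1, 16: 3, 9: 1, 17: 1, 8: 1, 11: 1, 15: 1, 20: 2}
Mode: [16]

Mean=149/11, Median=16, Mode=16


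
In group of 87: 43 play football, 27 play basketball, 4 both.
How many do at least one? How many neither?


|A∪B| = 43+27-4 = 66
Neither = 87-66 = 21

At least one: 66; Neither: 21


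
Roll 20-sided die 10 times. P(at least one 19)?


P(no 19)^10 = (19/20)^10 = 6131066257801/10240000000000
P(≥1) = 1 - 6131066257801/10240000000000 = 4108933742199/10240000000000

P = 4108933742199/10240000000000 ≈ 40.13%


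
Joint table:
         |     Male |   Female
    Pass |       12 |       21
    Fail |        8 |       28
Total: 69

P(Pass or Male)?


P(Pass∨Male) = P(Pass) + P(Male) - P(Pass∧Male)
= (33 + 20 - 12)/69 = 41/69

P = 41/69 ≈ 59.42%


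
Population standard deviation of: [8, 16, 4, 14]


Mean = 42/4 = 21/2
  (8-21/2)²=25/4
  (16-21/2)²=121/4
  (4-21/2)²=169/4
  (14-21/2)²=49/4
Σ(x-μ)² = 91
σ² = 91/4

σ = √(91/4) ≈ 4.7697


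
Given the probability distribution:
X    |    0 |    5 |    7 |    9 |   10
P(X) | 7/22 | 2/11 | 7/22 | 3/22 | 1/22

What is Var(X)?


E[X] = 53/11
E[X²] = 393/11
Var(X) = E[X²] - (E[X])² = 393/11 - 2809/121 = 1514/121

Var(X) = 1514/121 ≈ 12.5124


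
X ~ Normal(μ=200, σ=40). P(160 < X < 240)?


z₁=(160-200)/40=-1.0, z₂=(240-200)/40=1.0
P = Φ(1.0) - Φ(-1.0) = 0.841345 - 0.158655 = 0.682690 ≈ 0.6827

P(160 < X < 240) ≈ 0.6827


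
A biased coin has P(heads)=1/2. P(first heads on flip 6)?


Geometric: P(X=6) = (1-p)^(k-1)×p = (1/2)^5×1/2 = 1/64

P(X=6) = 1/64 ≈ 1.56%


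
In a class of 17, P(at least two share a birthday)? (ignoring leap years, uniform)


P(all different) = Π(365-i)/365 for i=0..16
= 0.684992
P(match) = 1 - 0.684992 = 0.315008

P ≈ 0.3150 ≈ 31.50%


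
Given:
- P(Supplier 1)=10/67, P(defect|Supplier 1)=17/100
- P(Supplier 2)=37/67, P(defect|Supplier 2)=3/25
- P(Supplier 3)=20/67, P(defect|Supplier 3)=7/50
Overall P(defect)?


P(B) = Σ P(B|Aᵢ)×P(Aᵢ)
  17/100×10/67 = 17/670
  3/25×37/67 = 111/1675
  7/50×20/67 = 14/335
Sum = 447/3350

P(defect) = 447/3350 ≈ 13.34%


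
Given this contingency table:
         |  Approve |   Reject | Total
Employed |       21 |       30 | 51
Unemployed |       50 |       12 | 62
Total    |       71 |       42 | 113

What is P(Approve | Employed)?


P(Approve | Employed) = 21/(21+30) = 21/51 = 7/17

P(Approve|Employed) = 7/17 ≈ 41.18%


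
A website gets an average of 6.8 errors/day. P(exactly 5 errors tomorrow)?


Poisson(λ=6.8): P(X=5) = e^(-λ)×λ^k/k!
= e^(-6.8) × 6.8^5 / 5!
≈ 0.001113775148 × 14539.33568 / 120 ≈ 0.134946

P(X=5) ≈ 0.134946 ≈ 13.49%


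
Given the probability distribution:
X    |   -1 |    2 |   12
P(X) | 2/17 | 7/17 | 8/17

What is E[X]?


E[X] = Σ x·P(X=x)
= (-1)×(2/17) + (2)×(7/17) + (12)×(8/17)
= 108/17

E[X] = 108/17


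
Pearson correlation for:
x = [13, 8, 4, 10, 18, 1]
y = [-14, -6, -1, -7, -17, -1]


n=6, Σx=54, Σy=-46, Σxy=-611, Σx²=674, Σy²=572
r = (6×(-611) - 54×(-46))/√((6×674 - 54²)(6×572 - (-46)²))
= -1182/√(1128×1316) = -1182/√1484448 ≈ -1182/1218.3793 ≈ -0.9701

r ≈ -0.9701


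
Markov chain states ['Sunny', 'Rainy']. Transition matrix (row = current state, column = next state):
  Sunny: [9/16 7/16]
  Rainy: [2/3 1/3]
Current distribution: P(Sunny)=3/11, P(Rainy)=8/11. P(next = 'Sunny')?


P(next=Sunny) = Σᵢ P(now=i)×P(i→Sunny)
= 3/11×9/16 + 8/11×2/3
= 27/176 + 16/33 = 337/528

P = 337/528 ≈ 0.6383


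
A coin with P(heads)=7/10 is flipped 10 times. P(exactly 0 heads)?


Binomial: P(X=0) = C(10,0)×p^0×(1-p)^10
= 1 × 1 × 59049/10000000000 = 59049/10000000000

P(X=0) = 59049/10000000000 ≈ 0.00%


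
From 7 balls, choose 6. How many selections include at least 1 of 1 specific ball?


Complement: C(7,6) - C(6,6) = 7 - 1 = 6

6


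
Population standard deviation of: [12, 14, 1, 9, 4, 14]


Mean = 54/6 = 9
  (12-9)²=9
  (14-9)²=25
  (1-9)²=64
  (9-9)²=0
  (4-9)²=25
  (14-9)²=25
Σ(x-μ)² = 148
σ² = 148/6 = 74/3

σ = √(74/3) ≈ 4.9666


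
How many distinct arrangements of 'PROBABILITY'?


Letters: 11, freq: {'P': 1, 'R': 1, 'O': 1, 'B': 2, 'A': 1, 'I': 2, 'L': 1, 'T': 1, 'Y': 1}
11!/(1!×1!×1!×2!×1!×2!×1!×1!×1!) = 39916800/4 = 9979200

9979200


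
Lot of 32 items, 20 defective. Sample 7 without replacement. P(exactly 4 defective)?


Hypergeometric: C(20,4)×C(12,3)/C(32,7)
= 4845×220/3365856 = 88825/280488

P(X=4) = 88825/280488 ≈ 31.67%


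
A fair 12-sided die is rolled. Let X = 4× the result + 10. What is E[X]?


E[die] = (1+12)/2 = 13/2
E[X] = 4×13/2 + 10 = 36

E[X] = 36


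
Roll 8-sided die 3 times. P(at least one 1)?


P(no 1)^3 = (7/8)^3 = 343/512
P(≥1) = 1 - 343/512 = 169/512

P = 169/512 ≈ 33.01%


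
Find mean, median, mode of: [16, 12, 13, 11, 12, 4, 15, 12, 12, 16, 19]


Sorted: [4, 11, 12, 12, 12, 12, 13, 15, 16, 16, 19]
Mean = 142/11
Median = 12
Freq: {16: 2, 12: 4, 13: 1, 11: 1, 4: 1, 15: 1, 19: 1}
Mode: [12]

Mean=142/11, Median=12, Mode=12


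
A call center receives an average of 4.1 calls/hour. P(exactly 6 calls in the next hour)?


Poisson(λ=4.1): P(X=6) = e^(-λ)×λ^k/k!
= e^(-4.1) × 4.1^6 / 6!
≈ 0.0165726754 × 4750.104241 / 720 ≈ 0.109336

P(X=6) ≈ 0.109336 ≈ 10.93%


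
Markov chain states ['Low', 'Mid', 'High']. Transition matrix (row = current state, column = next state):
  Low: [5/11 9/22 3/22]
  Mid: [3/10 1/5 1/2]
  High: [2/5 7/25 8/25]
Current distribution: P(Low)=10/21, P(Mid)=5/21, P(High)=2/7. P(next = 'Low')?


P(next=Low) = Σᵢ P(now=i)×P(i→Low)
= 10/21×5/11 + 5/21×3/10 + 2/7×2/5
= 50/231 + 1/14 + 4/35 = 929/2310

P = 929/2310 ≈ 0.4022


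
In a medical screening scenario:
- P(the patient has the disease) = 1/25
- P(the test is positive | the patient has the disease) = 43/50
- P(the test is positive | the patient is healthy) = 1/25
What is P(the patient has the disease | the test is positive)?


Using Bayes' theorem:
P(A|B) = P(B|A)·P(A) / P(B)

P(the test is positive) = 43/50 × 1/25 + 1/25 × 24/25
= 43/1250 + 24/625 = 91/1250

P(the patient has the disease|the test is positive) = (43/1250) / (91/1250) = 43/91

P(the patient has the disease|the test is positive) = 43/91 ≈ 47.25%


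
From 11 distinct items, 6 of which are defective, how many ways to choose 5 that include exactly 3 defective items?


Choose 3 of the 6 defective items and 2 of the other 5 items:
C(6,3)×C(5,2) = 20×10 = 200

200


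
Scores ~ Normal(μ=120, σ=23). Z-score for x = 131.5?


z = (x - μ)/σ = (131.5 - 120)/23 = 0.5

z = 0.5


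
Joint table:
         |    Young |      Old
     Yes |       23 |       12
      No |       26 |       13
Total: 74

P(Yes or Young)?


P(Yes∨Young) = P(Yes) + P(Young) - P(Yes∧Young)
= (35 + 49 - 23)/74 = 61/74

P = 61/74 ≈ 82.43%


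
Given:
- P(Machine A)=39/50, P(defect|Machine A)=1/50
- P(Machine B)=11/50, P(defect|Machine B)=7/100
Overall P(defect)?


P(B) = Σ P(B|Aᵢ)×P(Aᵢ)
  1/50×39/50 = 39/2500
  7/100×11/50 = 77/5000
Sum = 31/1000

P(defect) = 31/1000 ≈ 3.10%


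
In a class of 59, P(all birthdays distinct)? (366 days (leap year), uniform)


P(all different) = Π(366-i)/366 for i=0..58
= (366/366)×(365/366)×...×(308/366)
= 0.007112

P ≈ 0.0071 ≈ 0.71%


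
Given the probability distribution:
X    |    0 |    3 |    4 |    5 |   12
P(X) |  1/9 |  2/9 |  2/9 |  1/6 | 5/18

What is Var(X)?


E[X] = 103/18
E[X²] = 895/18
Var(X) = E[X²] - (E[X])² = 895/18 - 10609/324 = 5501/324

Var(X) = 5501/324 ≈ 16.9784
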